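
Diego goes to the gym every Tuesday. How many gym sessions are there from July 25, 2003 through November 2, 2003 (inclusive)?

July 25, 2003 is a Friday.
That's 101 days from start to end, counting both.
101 = 7 × 14 + 3, so there are 14 full weeks plus 3 extra days.
Each full week contributes one Tuesday: 14 so far.
The 3 extra days are Friday, Saturday, Sunday — none qualify.
Total: 14 + 0 = 14.

14 Tuesdays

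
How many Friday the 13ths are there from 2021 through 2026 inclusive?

10

Friday-the-13ths by year:
2021: Aug
2022: May
2023: Jan, Oct
2024: Sep, Dec
2025: Jun
2026: Feb, Mar, Nov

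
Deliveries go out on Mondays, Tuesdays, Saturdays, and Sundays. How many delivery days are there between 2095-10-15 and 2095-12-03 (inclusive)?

29

2095-10-15 is a Saturday.
From 2095-10-15 to 2095-12-03 is 50 days inclusive.
50 = 7 × 7 + 1, so there are 7 full weeks plus 1 extra day.
Each full week contributes 4 days from the set (Mon, Tue, Sat, Sun): 7 × 4 = 28.
The 1 extra day is Sat — 1 of them qualifies.
Total: 28 + 1 = 29.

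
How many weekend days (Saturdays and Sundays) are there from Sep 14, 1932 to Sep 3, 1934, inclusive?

206

Sep 14, 1932 is a Wednesday.
From Sep 14, 1932 to Sep 3, 1934 is 720 days inclusive.
720 = 7 × 102 + 6, so there are 102 full weeks plus 6 extra days.
Each full week contributes 2 weekend days (Sat, Sun): 102 × 2 = 204.
The 6 extra days are Wed, Thu, Fri, Sat, Sun, Mon — 2 of them qualify.
Total: 204 + 2 = 206.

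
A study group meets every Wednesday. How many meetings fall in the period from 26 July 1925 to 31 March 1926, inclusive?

36

26 July 1925 is a Sunday.
From 26 July 1925 to 31 March 1926 is 249 days inclusive.
249 = 7 × 35 + 4, so there are 35 full weeks plus 4 extra days.
Each full week contributes one Wednesday: 35 so far.
The 4 extra days are Sun, Mon, Tue, Wed — 1 of them qualifies.
Total: 35 + 1 = 36.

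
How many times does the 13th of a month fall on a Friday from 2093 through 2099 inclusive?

14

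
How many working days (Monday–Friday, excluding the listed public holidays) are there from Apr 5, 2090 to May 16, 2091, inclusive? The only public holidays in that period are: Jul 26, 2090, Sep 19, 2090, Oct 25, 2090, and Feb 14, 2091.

287

Apr 5, 2090 is a Wednesday.
From Apr 5, 2090 to May 16, 2091 is 407 days inclusive.
407 = 7 × 58 + 1, so there are 58 full weeks plus 1 extra day.
Each full week contributes 5 weekdays (Mon–Fri): 58 × 5 = 290.
The 1 extra day is Wed — 1 of them qualifies.
Total: 290 + 1 = 291.
Holidays: Jul 26, 2090 (Wed); Sep 19, 2090 (Tue); Oct 25, 2090 (Wed); Feb 14, 2091 (Wed).
All 4 holidays fall on weekdays, so subtract 4.
Business days: 291 − 4 = 287.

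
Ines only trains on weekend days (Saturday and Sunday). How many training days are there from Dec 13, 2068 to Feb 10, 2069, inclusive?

Dec 13, 2068 is a Thursday.
That's 60 days from start to end, counting both.
60 = 7 × 8 + 4, so there are 8 full weeks plus 4 extra days.
Each full week contributes 2 weekend days (Sat, Sun): 8 × 2 = 16.
The 4 extra days are Thu, Fri, Sat, Sun — 2 of them qualify.
Total: 16 + 2 = 18.

18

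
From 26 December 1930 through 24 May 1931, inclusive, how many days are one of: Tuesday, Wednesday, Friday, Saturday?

86

26 December 1930 is a Friday.
From 26 December 1930 to 24 May 1931 is 150 days inclusive.
150 = 7 × 21 + 3, so there are 21 full weeks plus 3 extra days.
Each full week contributes 4 days from the set (Tue, Wed, Fri, Sat): 21 × 4 = 84.
The 3 extra days are Fri, Sat, Sun — 2 of them qualify.
Total: 84 + 2 = 86.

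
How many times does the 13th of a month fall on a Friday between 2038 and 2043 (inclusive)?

Friday-the-13ths by year:
2038: Aug
2039: May
2040: Jan, Apr, Jul
2041: Sep, Dec
2042: Jun
2043: Feb, Mar, Nov

11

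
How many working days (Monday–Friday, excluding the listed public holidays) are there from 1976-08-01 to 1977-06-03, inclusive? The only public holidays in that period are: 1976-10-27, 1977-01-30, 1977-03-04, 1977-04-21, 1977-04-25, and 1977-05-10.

1976-08-01 is a Sunday.
That's 307 days from start to end, counting both.
307 = 7 × 43 + 6, so there are 43 full weeks plus 6 extra days.
Each full week contributes 5 weekdays (Mon–Fri): 43 × 5 = 215.
The 6 extra days are Sun, Mon, Tue, Wed, Thu, Fri — 5 of them qualify.
Total: 215 + 5 = 220.
Holidays: 1976-10-27 (Wed); 1977-01-30 (Sun); 1977-03-04 (Fri); 1977-04-21 (Thu); 1977-04-25 (Mon); 1977-05-10 (Tue).
5 of the 6 holidays fall on weekdays; the rest are weekends and were already excluded.
Business days: 220 − 5 = 215.

215 working days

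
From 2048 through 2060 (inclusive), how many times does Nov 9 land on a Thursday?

Day of week of November 9 in each year:
2048: Mon, 2049: Tue, 2050: Wed, 2051: Thu ✓, 2052: Sat, 2053: Sun, 2054: Mon, 2055: Tue, 2056: Thu ✓, 2057: Fri, 2058: Sat, 2059: Sun, 2060: Tue
Thursdays: 2051, 2056.

2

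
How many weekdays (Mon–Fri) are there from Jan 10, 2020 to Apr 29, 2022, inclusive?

Jan 10, 2020 is a Friday.
The range spans 841 days (inclusive of both endpoints).
841 = 7 × 120 + 1, so there are 120 full weeks plus 1 extra day.
Each full week contributes 5 weekdays (Mon–Fri): 120 × 5 = 600.
The 1 extra day is Fri — 1 of them qualifies.
Total: 600 + 1 = 601.

601 weekdays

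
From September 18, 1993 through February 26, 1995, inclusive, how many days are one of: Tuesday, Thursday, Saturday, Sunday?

September 18, 1993 is a Saturday.
From September 18, 1993 to February 26, 1995 is 527 days inclusive.
527 = 7 × 75 + 2, so there are 75 full weeks plus 2 extra days.
Each full week contributes 4 days from the set (Tue, Thu, Sat, Sun): 75 × 4 = 300.
The 2 extra days are Saturday, Sunday — 2 of them qualify.
Total: 300 + 2 = 302.

302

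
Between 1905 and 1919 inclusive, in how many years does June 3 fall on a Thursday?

Day of week of June 3 in each year:
1905: Sat, 1906: Sun, 1907: Mon, 1908: Wed, 1909: Thu ✓, 1910: Fri, 1911: Sat, 1912: Mon, 1913: Tue, 1914: Wed, 1915: Thu ✓, 1916: Sat, 1917: Sun, 1918: Mon, 1919: Tue
Thursdays: 1909, 1915.

2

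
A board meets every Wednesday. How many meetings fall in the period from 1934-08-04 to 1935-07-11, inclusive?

49

1934-08-04 is a Saturday.
That's 342 days from start to end, counting both.
342 = 7 × 48 + 6, so there are 48 full weeks plus 6 extra days.
Each full week contributes one Wednesday: 48 so far.
The 6 extra days are Saturday, Sunday, Monday, Tuesday, Wednesday, Thursday — 1 of them qualifies.
Total: 48 + 1 = 49.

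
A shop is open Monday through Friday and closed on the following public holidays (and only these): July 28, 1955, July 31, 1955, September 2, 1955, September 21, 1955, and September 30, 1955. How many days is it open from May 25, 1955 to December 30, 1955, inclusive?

154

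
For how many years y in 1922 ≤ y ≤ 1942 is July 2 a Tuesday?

3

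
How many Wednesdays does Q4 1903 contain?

1903-10-01 is a Thursday.
That's 92 days from start to end, counting both.
92 = 7 × 13 + 1, so there are 13 full weeks plus 1 extra day.
Each full week contributes one Wednesday: 13 so far.
The 1 extra day is Thursday — none qualify.
Total: 13 + 0 = 13.

13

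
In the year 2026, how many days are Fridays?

52

Jan 1, 2026 is a Thursday.
The range spans 365 days (inclusive of both endpoints).
365 = 7 × 52 + 1, so there are 52 full weeks plus 1 extra day.
Each full week contributes one Friday: 52 so far.
The 1 extra day is Thu — none qualify.
Total: 52 + 0 = 52.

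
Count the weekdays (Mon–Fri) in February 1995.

20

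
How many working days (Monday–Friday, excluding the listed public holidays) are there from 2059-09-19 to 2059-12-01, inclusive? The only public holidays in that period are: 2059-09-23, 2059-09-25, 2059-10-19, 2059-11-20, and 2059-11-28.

48 working days

2059-09-19 is a Friday.
From 2059-09-19 to 2059-12-01 is 74 days inclusive.
74 = 7 × 10 + 4, so there are 10 full weeks plus 4 extra days.
Each full week contributes 5 weekdays (Mon–Fri): 10 × 5 = 50.
The 4 extra days are Friday, Saturday, Sunday, Monday — 2 of them qualify.
Total: 50 + 2 = 52.
Holidays: 2059-09-23 (Tue); 2059-09-25 (Thu); 2059-10-19 (Sun); 2059-11-20 (Thu); 2059-11-28 (Fri).
4 of the 5 holidays fall on weekdays; the rest are weekends and were already excluded.
Business days: 52 − 4 = 48.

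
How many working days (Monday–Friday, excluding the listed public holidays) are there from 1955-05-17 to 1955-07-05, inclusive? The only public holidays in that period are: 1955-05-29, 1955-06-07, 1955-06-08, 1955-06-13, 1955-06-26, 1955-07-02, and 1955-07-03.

33 working days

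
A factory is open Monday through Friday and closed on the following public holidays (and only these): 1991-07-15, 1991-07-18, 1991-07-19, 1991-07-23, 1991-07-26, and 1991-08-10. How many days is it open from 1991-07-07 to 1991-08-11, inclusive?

20

1991-07-07 is a Sunday.
The range spans 36 days (inclusive of both endpoints).
36 = 7 × 5 + 1, so there are 5 full weeks plus 1 extra day.
Each full week contributes 5 weekdays (Mon–Fri): 5 × 5 = 25.
The 1 extra day is Sun — none qualify.
Total: 25 + 0 = 25.
Holidays: 1991-07-15 (Mon); 1991-07-18 (Thu); 1991-07-19 (Fri); 1991-07-23 (Tue); 1991-07-26 (Fri); 1991-08-10 (Sat).
5 of the 6 holidays fall on weekdays; the rest are weekends and were already excluded.
Business days: 25 − 5 = 20.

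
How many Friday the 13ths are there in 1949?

1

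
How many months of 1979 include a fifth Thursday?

A month has five Thursdays exactly when Thursday falls within its first (length − 28) days.
Jan: 31 days, starts Mon → 5 of Mon, Tue, Wed
Feb: 28 days, starts Thu → 5 of (none)
Mar: 31 days, starts Thu → 5 of Thu, Fri, Sat ✓
Apr: 30 days, starts Sun → 5 of Sun, Mon
May: 31 days, starts Tue → 5 of Tue, Wed, Thu ✓
Jun: 30 days, starts Fri → 5 of Fri, Sat
Jul: 31 days, starts Sun → 5 of Sun, Mon, Tue
Aug: 31 days, starts Wed → 5 of Wed, Thu, Fri ✓
Sep: 30 days, starts Sat → 5 of Sat, Sun
Oct: 31 days, starts Mon → 5 of Mon, Tue, Wed
Nov: 30 days, starts Thu → 5 of Thu, Fri ✓
Dec: 31 days, starts Sat → 5 of Sat, Sun, Mon
Months with five Thursdays: Mar, May, Aug, Nov.

4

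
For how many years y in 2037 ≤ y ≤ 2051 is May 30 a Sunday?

2

Day of week of May 30 in each year:
2037: Sat, 2038: Sun ✓, 2039: Mon, 2040: Wed, 2041: Thu, 2042: Fri, 2043: Sat, 2044: Mon, 2045: Tue, 2046: Wed, 2047: Thu, 2048: Sat, 2049: Sun ✓, 2050: Mon, 2051: Tue
Sundays: 2038, 2049.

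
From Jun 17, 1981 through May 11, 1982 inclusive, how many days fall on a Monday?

47 Mondays

Jun 17, 1981 is a Wednesday.
The range spans 329 days (inclusive of both endpoints).
329 = 7 × 47, so the span is exactly 47 full weeks.
Each full week contributes one Monday: 47 so far.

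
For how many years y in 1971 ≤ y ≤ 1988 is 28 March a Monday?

3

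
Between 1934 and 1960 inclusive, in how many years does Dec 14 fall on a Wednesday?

4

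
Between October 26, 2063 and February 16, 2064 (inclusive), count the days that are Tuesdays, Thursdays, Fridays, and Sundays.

65

October 26, 2063 is a Friday.
The range spans 114 days (inclusive of both endpoints).
114 = 7 × 16 + 2, so there are 16 full weeks plus 2 extra days.
Each full week contributes 4 days from the set (Tue, Thu, Fri, Sun): 16 × 4 = 64.
The 2 extra days are Friday, Saturday — 1 of them qualifies.
Total: 64 + 1 = 65.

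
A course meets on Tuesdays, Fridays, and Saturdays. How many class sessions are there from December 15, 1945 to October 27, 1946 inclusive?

December 15, 1945 is a Saturday.
That's 317 days from start to end, counting both.
317 = 7 × 45 + 2, so there are 45 full weeks plus 2 extra days.
Each full week contributes 3 days from the set (Tue, Fri, Sat): 45 × 3 = 135.
The 2 extra days are Saturday, Sunday — 1 of them qualifies.
Total: 135 + 1 = 136.

136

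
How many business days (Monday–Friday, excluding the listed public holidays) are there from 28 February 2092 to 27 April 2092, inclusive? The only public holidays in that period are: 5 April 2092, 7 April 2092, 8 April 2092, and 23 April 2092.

28 February 2092 is a Thursday.
From 28 February 2092 to 27 April 2092 is 60 days inclusive.
60 = 7 × 8 + 4, so there are 8 full weeks plus 4 extra days.
Each full week contributes 5 weekdays (Mon–Fri): 8 × 5 = 40.
The 4 extra days are Thursday, Friday, Saturday, Sunday — 2 of them qualify.
Total: 40 + 2 = 42.
Holidays: 5 April 2092 (Sat); 7 April 2092 (Mon); 8 April 2092 (Tue); 23 April 2092 (Wed).
3 of the 4 holidays fall on weekdays; the rest are weekends and were already excluded.
Business days: 42 − 3 = 39.

39 business days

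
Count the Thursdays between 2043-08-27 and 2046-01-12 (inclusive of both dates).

125 Thursdays

2043-08-27 is a Thursday.
That's 870 days from start to end, counting both.
870 = 7 × 124 + 2, so there are 124 full weeks plus 2 extra days.
Each full week contributes one Thursday: 124 so far.
The 2 extra days are Thursday, Friday — 1 of them qualifies.
Total: 124 + 1 = 125.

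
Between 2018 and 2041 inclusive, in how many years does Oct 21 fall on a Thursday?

4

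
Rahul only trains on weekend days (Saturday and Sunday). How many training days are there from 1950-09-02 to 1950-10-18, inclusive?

1950-09-02 is a Saturday.
From 1950-09-02 to 1950-10-18 is 47 days inclusive.
47 = 7 × 6 + 5, so there are 6 full weeks plus 5 extra days.
Each full week contributes 2 weekend days (Sat, Sun): 6 × 2 = 12.
The 5 extra days are Sat, Sun, Mon, Tue, Wed — 2 of them qualify.
Total: 12 + 2 = 14.

14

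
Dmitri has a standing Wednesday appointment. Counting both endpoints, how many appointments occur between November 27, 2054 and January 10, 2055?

6 Wednesdays

November 27, 2054 is a Friday.
That's 45 days from start to end, counting both.
45 = 7 × 6 + 3, so there are 6 full weeks plus 3 extra days.
Each full week contributes one Wednesday: 6 so far.
The 3 extra days are Fri, Sat, Sun — none qualify.
Total: 6 + 0 = 6.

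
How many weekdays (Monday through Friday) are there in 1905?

January 1, 1905 is a Sunday.
From January 1, 1905 to December 31, 1905 is 365 days inclusive.
365 = 7 × 52 + 1, so there are 52 full weeks plus 1 extra day.
Each full week contributes 5 weekdays (Mon–Fri): 52 × 5 = 260.
The 1 extra day is Sunday — none qualify.
Total: 260 + 0 = 260.

260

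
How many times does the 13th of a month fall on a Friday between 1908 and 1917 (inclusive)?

Friday-the-13ths by year:
1908: Mar, Nov
1909: Aug
1910: May
1911: Jan, Oct
1912: Sep, Dec
1913: Jun
1914: Feb, Mar, Nov
1915: Aug
1916: Oct
1917: Apr, Jul

16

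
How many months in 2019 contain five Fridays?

4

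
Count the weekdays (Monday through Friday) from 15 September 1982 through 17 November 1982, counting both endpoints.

46

15 September 1982 is a Wednesday.
That's 64 days from start to end, counting both.
64 = 7 × 9 + 1, so there are 9 full weeks plus 1 extra day.
Each full week contributes 5 weekdays (Mon–Fri): 9 × 5 = 45.
The 1 extra day is Wed — 1 of them qualifies.
Total: 45 + 1 = 46.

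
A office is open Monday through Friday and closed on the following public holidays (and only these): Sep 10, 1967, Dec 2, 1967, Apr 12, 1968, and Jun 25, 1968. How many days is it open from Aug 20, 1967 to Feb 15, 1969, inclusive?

388

Aug 20, 1967 is a Sunday.
From Aug 20, 1967 to Feb 15, 1969 is 546 days inclusive.
546 = 7 × 78, so the span is exactly 78 full weeks.
Each full week contributes 5 weekdays (Mon–Fri): 78 × 5 = 390.
Total: 390.
Holidays: Sep 10, 1967 (Sun); Dec 2, 1967 (Sat); Apr 12, 1968 (Fri); Jun 25, 1968 (Tue).
2 of the 4 holidays fall on weekdays; the rest are weekends and were already excluded.
Business days: 390 − 2 = 388.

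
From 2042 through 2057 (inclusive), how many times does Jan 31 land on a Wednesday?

3

Day of week of January 31 in each year:
2042: Fri, 2043: Sat, 2044: Sun, 2045: Tue, 2046: Wed ✓, 2047: Thu, 2048: Fri, 2049: Sun, 2050: Mon, 2051: Tue, 2052: Wed ✓, 2053: Fri, 2054: Sat, 2055: Sun, 2056: Mon, 2057: Wed ✓
Wednesdays: 2046, 2052, 2057.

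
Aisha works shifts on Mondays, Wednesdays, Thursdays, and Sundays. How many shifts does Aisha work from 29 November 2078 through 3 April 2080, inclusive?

29 November 2078 is a Tuesday.
The range spans 492 days (inclusive of both endpoints).
492 = 7 × 70 + 2, so there are 70 full weeks plus 2 extra days.
Each full week contributes 4 days from the set (Mon, Wed, Thu, Sun): 70 × 4 = 280.
The 2 extra days are Tuesday, Wednesday — 1 of them qualifies.
Total: 280 + 1 = 281.

281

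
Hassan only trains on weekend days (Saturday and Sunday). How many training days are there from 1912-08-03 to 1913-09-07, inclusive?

116

1912-08-03 is a Saturday.
From 1912-08-03 to 1913-09-07 is 401 days inclusive.
401 = 7 × 57 + 2, so there are 57 full weeks plus 2 extra days.
Each full week contributes 2 weekend days (Sat, Sun): 57 × 2 = 114.
The 2 extra days are Saturday, Sunday — 2 of them qualify.
Total: 114 + 2 = 116.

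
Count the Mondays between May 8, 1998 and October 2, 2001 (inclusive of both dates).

178

May 8, 1998 is a Friday.
From May 8, 1998 to October 2, 2001 is 1244 days inclusive.
1244 = 7 × 177 + 5, so there are 177 full weeks plus 5 extra days.
Each full week contributes one Monday: 177 so far.
The 5 extra days are Fri, Sat, Sun, Mon, Tue — 1 of them qualifies.
Total: 177 + 1 = 178.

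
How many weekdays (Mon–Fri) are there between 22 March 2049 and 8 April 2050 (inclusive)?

22 March 2049 is a Monday.
That's 383 days from start to end, counting both.
383 = 7 × 54 + 5, so there are 54 full weeks plus 5 extra days.
Each full week contributes 5 weekdays (Mon–Fri): 54 × 5 = 270.
The 5 extra days are Mon, Tue, Wed, Thu, Fri — 5 of them qualify.
Total: 270 + 5 = 275.

275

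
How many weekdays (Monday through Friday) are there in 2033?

1 January 2033 is a Saturday.
The range spans 365 days (inclusive of both endpoints).
365 = 7 × 52 + 1, so there are 52 full weeks plus 1 extra day.
Each full week contributes 5 weekdays (Mon–Fri): 52 × 5 = 260.
The 1 extra day is Saturday — none qualify.
Total: 260 + 0 = 260.

260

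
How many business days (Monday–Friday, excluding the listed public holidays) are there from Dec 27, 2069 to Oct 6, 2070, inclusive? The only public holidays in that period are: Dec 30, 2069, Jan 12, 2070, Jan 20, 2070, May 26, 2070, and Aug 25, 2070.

Dec 27, 2069 is a Friday.
That's 284 days from start to end, counting both.
284 = 7 × 40 + 4, so there are 40 full weeks plus 4 extra days.
Each full week contributes 5 weekdays (Mon–Fri): 40 × 5 = 200.
The 4 extra days are Friday, Saturday, Sunday, Monday — 2 of them qualify.
Total: 200 + 2 = 202.
Holidays: Dec 30, 2069 (Mon); Jan 12, 2070 (Sun); Jan 20, 2070 (Mon); May 26, 2070 (Mon); Aug 25, 2070 (Mon).
4 of the 5 holidays fall on weekdays; the rest are weekends and were already excluded.
Business days: 202 − 4 = 198.

198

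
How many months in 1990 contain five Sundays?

A month has five Sundays exactly when Sunday falls within its first (length − 28) days.
Jan: 31 days, starts Mon → 5 of Mon, Tue, Wed
Feb: 28 days, starts Thu → 5 of (none)
Mar: 31 days, starts Thu → 5 of Thu, Fri, Sat
Apr: 30 days, starts Sun → 5 of Sun, Mon ✓
May: 31 days, starts Tue → 5 of Tue, Wed, Thu
Jun: 30 days, starts Fri → 5 of Fri, Sat
Jul: 31 days, starts Sun → 5 of Sun, Mon, Tue ✓
Aug: 31 days, starts Wed → 5 of Wed, Thu, Fri
Sep: 30 days, starts Sat → 5 of Sat, Sun ✓
Oct: 31 days, starts Mon → 5 of Mon, Tue, Wed
Nov: 30 days, starts Thu → 5 of Thu, Fri
Dec: 31 days, starts Sat → 5 of Sat, Sun, Mon ✓
Months with five Sundays: Apr, Jul, Sep, Dec.

4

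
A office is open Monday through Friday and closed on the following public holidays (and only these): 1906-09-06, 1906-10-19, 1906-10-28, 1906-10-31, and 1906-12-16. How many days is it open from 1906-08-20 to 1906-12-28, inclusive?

1906-08-20 is a Monday.
The range spans 131 days (inclusive of both endpoints).
131 = 7 × 18 + 5, so there are 18 full weeks plus 5 extra days.
Each full week contributes 5 weekdays (Mon–Fri): 18 × 5 = 90.
The 5 extra days are Mon, Tue, Wed, Thu, Fri — 5 of them qualify.
Total: 90 + 5 = 95.
Holidays: 1906-09-06 (Thu); 1906-10-19 (Fri); 1906-10-28 (Sun); 1906-10-31 (Wed); 1906-12-16 (Sun).
3 of the 5 holidays fall on weekdays; the rest are weekends and were already excluded.
Business days: 95 − 3 = 92.

92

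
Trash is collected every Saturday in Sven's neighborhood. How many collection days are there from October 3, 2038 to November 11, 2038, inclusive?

October 3, 2038 is a Sunday.
From October 3, 2038 to November 11, 2038 is 40 days inclusive.
40 = 7 × 5 + 5, so there are 5 full weeks plus 5 extra days.
Each full week contributes one Saturday: 5 so far.
The 5 extra days are Sunday, Monday, Tuesday, Wednesday, Thursday — none qualify.
Total: 5 + 0 = 5.

5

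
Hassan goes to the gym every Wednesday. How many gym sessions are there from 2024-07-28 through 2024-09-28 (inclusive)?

9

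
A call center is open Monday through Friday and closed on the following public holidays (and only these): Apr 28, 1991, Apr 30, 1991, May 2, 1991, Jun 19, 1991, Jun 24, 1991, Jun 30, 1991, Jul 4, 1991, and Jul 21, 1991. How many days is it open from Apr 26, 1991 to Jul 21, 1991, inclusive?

Apr 26, 1991 is a Friday.
That's 87 days from start to end, counting both.
87 = 7 × 12 + 3, so there are 12 full weeks plus 3 extra days.
Each full week contributes 5 weekdays (Mon–Fri): 12 × 5 = 60.
The 3 extra days are Friday, Saturday, Sunday — 1 of them qualifies.
Total: 60 + 1 = 61.
Holidays: Apr 28, 1991 (Sun); Apr 30, 1991 (Tue); May 2, 1991 (Thu); Jun 19, 1991 (Wed); Jun 24, 1991 (Mon); Jun 30, 1991 (Sun); Jul 4, 1991 (Thu); Jul 21, 1991 (Sun).
5 of the 8 holidays fall on weekdays; the rest are weekends and were already excluded.
Business days: 61 − 5 = 56.

56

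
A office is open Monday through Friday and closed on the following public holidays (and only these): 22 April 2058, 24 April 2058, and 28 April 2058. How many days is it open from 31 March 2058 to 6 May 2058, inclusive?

24

31 March 2058 is a Sunday.
That's 37 days from start to end, counting both.
37 = 7 × 5 + 2, so there are 5 full weeks plus 2 extra days.
Each full week contributes 5 weekdays (Mon–Fri): 5 × 5 = 25.
The 2 extra days are Sun, Mon — 1 of them qualifies.
Total: 25 + 1 = 26.
Holidays: 22 April 2058 (Mon); 24 April 2058 (Wed); 28 April 2058 (Sun).
2 of the 3 holidays fall on weekdays; the rest are weekends and were already excluded.
Business days: 26 − 2 = 24.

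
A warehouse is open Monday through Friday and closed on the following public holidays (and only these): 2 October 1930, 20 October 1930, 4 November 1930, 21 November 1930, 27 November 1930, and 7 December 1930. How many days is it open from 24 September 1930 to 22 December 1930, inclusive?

59

24 September 1930 is a Wednesday.
That's 90 days from start to end, counting both.
90 = 7 × 12 + 6, so there are 12 full weeks plus 6 extra days.
Each full week contributes 5 weekdays (Mon–Fri): 12 × 5 = 60.
The 6 extra days are Wednesday, Thursday, Friday, Saturday, Sunday, Monday — 4 of them qualify.
Total: 60 + 4 = 64.
Holidays: 2 October 1930 (Thu); 20 October 1930 (Mon); 4 November 1930 (Tue); 21 November 1930 (Fri); 27 November 1930 (Thu); 7 December 1930 (Sun).
5 of the 6 holidays fall on weekdays; the rest are weekends and were already excluded.
Business days: 64 − 5 = 59.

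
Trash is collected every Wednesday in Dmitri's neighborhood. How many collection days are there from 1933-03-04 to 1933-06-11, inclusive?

14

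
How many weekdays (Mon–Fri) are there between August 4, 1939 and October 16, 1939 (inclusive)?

52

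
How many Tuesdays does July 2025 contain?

1 July 2025 is a Tuesday.
That's 31 days from start to end, counting both.
31 = 7 × 4 + 3, so there are 4 full weeks plus 3 extra days.
Each full week contributes one Tuesday: 4 so far.
The 3 extra days are Tue, Wed, Thu — 1 of them qualifies.
Total: 4 + 1 = 5.

5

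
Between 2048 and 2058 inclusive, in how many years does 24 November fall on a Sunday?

Day of week of November 24 in each year:
2048: Tue, 2049: Wed, 2050: Thu, 2051: Fri, 2052: Sun ✓, 2053: Mon, 2054: Tue, 2055: Wed, 2056: Fri, 2057: Sat, 2058: Sun ✓
Sundays: 2052, 2058.

2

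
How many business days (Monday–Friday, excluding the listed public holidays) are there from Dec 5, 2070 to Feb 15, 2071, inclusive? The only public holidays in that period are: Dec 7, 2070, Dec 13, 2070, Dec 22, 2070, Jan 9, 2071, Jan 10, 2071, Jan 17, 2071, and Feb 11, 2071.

Dec 5, 2070 is a Friday.
From Dec 5, 2070 to Feb 15, 2071 is 73 days inclusive.
73 = 7 × 10 + 3, so there are 10 full weeks plus 3 extra days.
Each full week contributes 5 weekdays (Mon–Fri): 10 × 5 = 50.
The 3 extra days are Fri, Sat, Sun — 1 of them qualifies.
Total: 50 + 1 = 51.
Holidays: Dec 7, 2070 (Sun); Dec 13, 2070 (Sat); Dec 22, 2070 (Mon); Jan 9, 2071 (Fri); Jan 10, 2071 (Sat); Jan 17, 2071 (Sat); Feb 11, 2071 (Wed).
3 of the 7 holidays fall on weekdays; the rest are weekends and were already excluded.
Business days: 51 − 3 = 48.

48 business days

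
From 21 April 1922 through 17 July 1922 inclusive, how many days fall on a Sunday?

13

21 April 1922 is a Friday.
That's 88 days from start to end, counting both.
88 = 7 × 12 + 4, so there are 12 full weeks plus 4 extra days.
Each full week contributes one Sunday: 12 so far.
The 4 extra days are Fri, Sat, Sun, Mon — 1 of them qualifies.
Total: 12 + 1 = 13.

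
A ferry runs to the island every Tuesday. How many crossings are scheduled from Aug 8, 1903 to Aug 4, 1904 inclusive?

52 Tuesdays

Aug 8, 1903 is a Saturday.
The range spans 363 days (inclusive of both endpoints).
363 = 7 × 51 + 6, so there are 51 full weeks plus 6 extra days.
Each full week contributes one Tuesday: 51 so far.
The 6 extra days are Saturday, Sunday, Monday, Tuesday, Wednesday, Thursday — 1 of them qualifies.
Total: 51 + 1 = 52.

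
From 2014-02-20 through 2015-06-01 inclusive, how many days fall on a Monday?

67 Mondays

2014-02-20 is a Thursday.
From 2014-02-20 to 2015-06-01 is 467 days inclusive.
467 = 7 × 66 + 5, so there are 66 full weeks plus 5 extra days.
Each full week contributes one Monday: 66 so far.
The 5 extra days are Thu, Fri, Sat, Sun, Mon — 1 of them qualifies.
Total: 66 + 1 = 67.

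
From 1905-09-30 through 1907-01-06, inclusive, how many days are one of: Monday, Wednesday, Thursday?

1905-09-30 is a Saturday.
From 1905-09-30 to 1907-01-06 is 464 days inclusive.
464 = 7 × 66 + 2, so there are 66 full weeks plus 2 extra days.
Each full week contributes 3 days from the set (Mon, Wed, Thu): 66 × 3 = 198.
The 2 extra days are Saturday, Sunday — none qualify.
Total: 198 + 0 = 198.

198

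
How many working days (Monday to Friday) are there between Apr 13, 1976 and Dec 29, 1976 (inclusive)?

Apr 13, 1976 is a Tuesday.
From Apr 13, 1976 to Dec 29, 1976 is 261 days inclusive.
261 = 7 × 37 + 2, so there are 37 full weeks plus 2 extra days.
Each full week contributes 5 weekdays (Mon–Fri): 37 × 5 = 185.
The 2 extra days are Tuesday, Wednesday — 2 of them qualify.
Total: 185 + 2 = 187.

187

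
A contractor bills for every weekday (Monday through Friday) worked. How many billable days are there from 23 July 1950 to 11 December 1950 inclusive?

23 July 1950 is a Sunday.
From 23 July 1950 to 11 December 1950 is 142 days inclusive.
142 = 7 × 20 + 2, so there are 20 full weeks plus 2 extra days.
Each full week contributes 5 weekdays (Mon–Fri): 20 × 5 = 100.
The 2 extra days are Sun, Mon — 1 of them qualifies.
Total: 100 + 1 = 101.

101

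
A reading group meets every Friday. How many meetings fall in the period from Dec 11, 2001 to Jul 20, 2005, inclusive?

Dec 11, 2001 is a Tuesday.
From Dec 11, 2001 to Jul 20, 2005 is 1318 days inclusive.
1318 = 7 × 188 + 2, so there are 188 full weeks plus 2 extra days.
Each full week contributes one Friday: 188 so far.
The 2 extra days are Tue, Wed — none qualify.
Total: 188 + 0 = 188.

188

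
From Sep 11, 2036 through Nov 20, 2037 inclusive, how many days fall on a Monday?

Sep 11, 2036 is a Thursday.
That's 436 days from start to end, counting both.
436 = 7 × 62 + 2, so there are 62 full weeks plus 2 extra days.
Each full week contributes one Monday: 62 so far.
The 2 extra days are Thursday, Friday — none qualify.
Total: 62 + 0 = 62.

62 Mondays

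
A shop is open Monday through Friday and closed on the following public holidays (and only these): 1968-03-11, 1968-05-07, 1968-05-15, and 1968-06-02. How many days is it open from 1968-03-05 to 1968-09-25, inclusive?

144

1968-03-05 is a Tuesday.
That's 205 days from start to end, counting both.
205 = 7 × 29 + 2, so there are 29 full weeks plus 2 extra days.
Each full week contributes 5 weekdays (Mon–Fri): 29 × 5 = 145.
The 2 extra days are Tue, Wed — 2 of them qualify.
Total: 145 + 2 = 147.
Holidays: 1968-03-11 (Mon); 1968-05-07 (Tue); 1968-05-15 (Wed); 1968-06-02 (Sun).
3 of the 4 holidays fall on weekdays; the rest are weekends and were already excluded.
Business days: 147 − 3 = 144.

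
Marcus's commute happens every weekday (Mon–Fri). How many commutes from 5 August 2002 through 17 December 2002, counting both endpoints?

97 weekdays

5 August 2002 is a Monday.
From 5 August 2002 to 17 December 2002 is 135 days inclusive.
135 = 7 × 19 + 2, so there are 19 full weeks plus 2 extra days.
Each full week contributes 5 weekdays (Mon–Fri): 19 × 5 = 95.
The 2 extra days are Monday, Tuesday — 2 of them qualify.
Total: 95 + 2 = 97.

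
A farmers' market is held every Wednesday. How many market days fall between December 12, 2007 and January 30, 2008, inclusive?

December 12, 2007 is a Wednesday.
From December 12, 2007 to January 30, 2008 is 50 days inclusive.
50 = 7 × 7 + 1, so there are 7 full weeks plus 1 extra day.
Each full week contributes one Wednesday: 7 so far.
The 1 extra day is Wed — 1 of them qualifies.
Total: 7 + 1 = 8.

8 Wednesdays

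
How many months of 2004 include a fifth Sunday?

A month has five Sundays exactly when Sunday falls within its first (length − 28) days.
Jan: 31 days, starts Thu → 5 of Thu, Fri, Sat
Feb: 29 days, starts Sun → 5 of Sun ✓
Mar: 31 days, starts Mon → 5 of Mon, Tue, Wed
Apr: 30 days, starts Thu → 5 of Thu, Fri
May: 31 days, starts Sat → 5 of Sat, Sun, Mon ✓
Jun: 30 days, starts Tue → 5 of Tue, Wed
Jul: 31 days, starts Thu → 5 of Thu, Fri, Sat
Aug: 31 days, starts Sun → 5 of Sun, Mon, Tue ✓
Sep: 30 days, starts Wed → 5 of Wed, Thu
Oct: 31 days, starts Fri → 5 of Fri, Sat, Sun ✓
Nov: 30 days, starts Mon → 5 of Mon, Tue
Dec: 31 days, starts Wed → 5 of Wed, Thu, Fri
Months with five Sundays: Feb, May, Aug, Oct.

4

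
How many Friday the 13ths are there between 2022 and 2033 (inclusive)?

Friday-the-13ths by year:
2022: May
2023: Jan, Oct
2024: Sep, Dec
2025: Jun
2026: Feb, Mar, Nov
2027: Aug
2028: Oct
2029: Apr, Jul
2030: Sep, Dec
2031: Jun
2032: Feb, Aug
2033: May

19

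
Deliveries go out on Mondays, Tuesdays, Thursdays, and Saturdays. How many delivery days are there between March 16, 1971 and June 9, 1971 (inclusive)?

March 16, 1971 is a Tuesday.
From March 16, 1971 to June 9, 1971 is 86 days inclusive.
86 = 7 × 12 + 2, so there are 12 full weeks plus 2 extra days.
Each full week contributes 4 days from the set (Mon, Tue, Thu, Sat): 12 × 4 = 48.
The 2 extra days are Tuesday, Wednesday — 1 of them qualifies.
Total: 48 + 1 = 49.

49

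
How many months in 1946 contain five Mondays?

A month has five Mondays exactly when Monday falls within its first (length − 28) days.
Jan: 31 days, starts Tue → 5 of Tue, Wed, Thu
Feb: 28 days, starts Fri → 5 of (none)
Mar: 31 days, starts Fri → 5 of Fri, Sat, Sun
Apr: 30 days, starts Mon → 5 of Mon, Tue ✓
May: 31 days, starts Wed → 5 of Wed, Thu, Fri
Jun: 30 days, starts Sat → 5 of Sat, Sun
Jul: 31 days, starts Mon → 5 of Mon, Tue, Wed ✓
Aug: 31 days, starts Thu → 5 of Thu, Fri, Sat
Sep: 30 days, starts Sun → 5 of Sun, Mon ✓
Oct: 31 days, starts Tue → 5 of Tue, Wed, Thu
Nov: 30 days, starts Fri → 5 of Fri, Sat
Dec: 31 days, starts Sun → 5 of Sun, Mon, Tue ✓
Months with five Mondays: Apr, Jul, Sep, Dec.

4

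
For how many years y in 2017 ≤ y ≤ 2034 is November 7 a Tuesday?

Day of week of November 7 in each year:
2017: Tue ✓, 2018: Wed, 2019: Thu, 2020: Sat, 2021: Sun, 2022: Mon, 2023: Tue ✓, 2024: Thu, 2025: Fri, 2026: Sat, 2027: Sun, 2028: Tue ✓, 2029: Wed, 2030: Thu, 2031: Fri, 2032: Sun, 2033: Mon, 2034: Tue ✓
Tuesdays: 2017, 2023, 2028, 2034.

4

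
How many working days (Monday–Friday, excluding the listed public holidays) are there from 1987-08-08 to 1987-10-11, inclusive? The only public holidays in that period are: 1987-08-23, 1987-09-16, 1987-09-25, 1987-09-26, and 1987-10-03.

43 working days

1987-08-08 is a Saturday.
The range spans 65 days (inclusive of both endpoints).
65 = 7 × 9 + 2, so there are 9 full weeks plus 2 extra days.
Each full week contributes 5 weekdays (Mon–Fri): 9 × 5 = 45.
The 2 extra days are Sat, Sun — none qualify.
Total: 45 + 0 = 45.
Holidays: 1987-08-23 (Sun); 1987-09-16 (Wed); 1987-09-25 (Fri); 1987-09-26 (Sat); 1987-10-03 (Sat).
2 of the 5 holidays fall on weekdays; the rest are weekends and were already excluded.
Business days: 45 − 2 = 43.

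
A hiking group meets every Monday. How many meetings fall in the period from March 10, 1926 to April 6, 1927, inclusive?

56

March 10, 1926 is a Wednesday.
The range spans 393 days (inclusive of both endpoints).
393 = 7 × 56 + 1, so there are 56 full weeks plus 1 extra day.
Each full week contributes one Monday: 56 so far.
The 1 extra day is Wed — none qualify.
Total: 56 + 0 = 56.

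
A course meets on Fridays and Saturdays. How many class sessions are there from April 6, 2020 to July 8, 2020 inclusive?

April 6, 2020 is a Monday.
The range spans 94 days (inclusive of both endpoints).
94 = 7 × 13 + 3, so there are 13 full weeks plus 3 extra days.
Each full week contributes 2 days from the set (Fri, Sat): 13 × 2 = 26.
The 3 extra days are Mon, Tue, Wed — none qualify.
Total: 26 + 0 = 26.

26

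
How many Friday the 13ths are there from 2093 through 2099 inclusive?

14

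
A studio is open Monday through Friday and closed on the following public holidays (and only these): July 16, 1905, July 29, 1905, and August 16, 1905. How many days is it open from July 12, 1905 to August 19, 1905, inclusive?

27

July 12, 1905 is a Wednesday.
That's 39 days from start to end, counting both.
39 = 7 × 5 + 4, so there are 5 full weeks plus 4 extra days.
Each full week contributes 5 weekdays (Mon–Fri): 5 × 5 = 25.
The 4 extra days are Wed, Thu, Fri, Sat — 3 of them qualify.
Total: 25 + 3 = 28.
Holidays: July 16, 1905 (Sun); July 29, 1905 (Sat); August 16, 1905 (Wed).
1 of the 3 holidays fall on weekdays; the rest are weekends and were already excluded.
Business days: 28 − 1 = 27.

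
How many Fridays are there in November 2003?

4

November 1, 2003 is a Saturday.
That's 30 days from start to end, counting both.
30 = 7 × 4 + 2, so there are 4 full weeks plus 2 extra days.
Each full week contributes one Friday: 4 so far.
The 2 extra days are Saturday, Sunday — none qualify.
Total: 4 + 0 = 4.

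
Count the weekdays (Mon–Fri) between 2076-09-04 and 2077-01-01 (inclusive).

86

2076-09-04 is a Friday.
That's 120 days from start to end, counting both.
120 = 7 × 17 + 1, so there are 17 full weeks plus 1 extra day.
Each full week contributes 5 weekdays (Mon–Fri): 17 × 5 = 85.
The 1 extra day is Fri — 1 of them qualifies.
Total: 85 + 1 = 86.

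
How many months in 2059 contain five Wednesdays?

A month has five Wednesdays exactly when Wednesday falls within its first (length − 28) days.
Jan: 31 days, starts Wed → 5 of Wed, Thu, Fri ✓
Feb: 28 days, starts Sat → 5 of (none)
Mar: 31 days, starts Sat → 5 of Sat, Sun, Mon
Apr: 30 days, starts Tue → 5 of Tue, Wed ✓
May: 31 days, starts Thu → 5 of Thu, Fri, Sat
Jun: 30 days, starts Sun → 5 of Sun, Mon
Jul: 31 days, starts Tue → 5 of Tue, Wed, Thu ✓
Aug: 31 days, starts Fri → 5 of Fri, Sat, Sun
Sep: 30 days, starts Mon → 5 of Mon, Tue
Oct: 31 days, starts Wed → 5 of Wed, Thu, Fri ✓
Nov: 30 days, starts Sat → 5 of Sat, Sun
Dec: 31 days, starts Mon → 5 of Mon, Tue, Wed ✓
Months with five Wednesdays: Jan, Apr, Jul, Oct, Dec.

5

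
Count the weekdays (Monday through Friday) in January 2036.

23 weekdays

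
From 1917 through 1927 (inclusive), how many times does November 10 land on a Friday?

Day of week of November 10 in each year:
1917: Sat, 1918: Sun, 1919: Mon, 1920: Wed, 1921: Thu, 1922: Fri ✓, 1923: Sat, 1924: Mon, 1925: Tue, 1926: Wed, 1927: Thu
Fridays: 1922.

1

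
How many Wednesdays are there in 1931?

Jan 1, 1931 is a Thursday.
That's 365 days from start to end, counting both.
365 = 7 × 52 + 1, so there are 52 full weeks plus 1 extra day.
Each full week contributes one Wednesday: 52 so far.
The 1 extra day is Thu — none qualify.
Total: 52 + 0 = 52.

52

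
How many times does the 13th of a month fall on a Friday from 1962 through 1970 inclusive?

Friday-the-13ths by year:
1962: Apr, Jul
1963: Sep, Dec
1964: Mar, Nov
1965: Aug
1966: May
1967: Jan, Oct
1968: Sep, Dec
1969: Jun
1970: Feb, Mar, Nov

16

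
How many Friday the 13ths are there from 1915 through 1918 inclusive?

6

Friday-the-13ths by year:
1915: Aug
1916: Oct
1917: Apr, Jul
1918: Sep, Dec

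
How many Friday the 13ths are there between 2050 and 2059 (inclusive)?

16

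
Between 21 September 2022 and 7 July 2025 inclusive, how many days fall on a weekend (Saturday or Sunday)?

21 September 2022 is a Wednesday.
That's 1021 days from start to end, counting both.
1021 = 7 × 145 + 6, so there are 145 full weeks plus 6 extra days.
Each full week contributes 2 weekend days (Sat, Sun): 145 × 2 = 290.
The 6 extra days are Wednesday, Thursday, Friday, Saturday, Sunday, Monday — 2 of them qualify.
Total: 290 + 2 = 292.

292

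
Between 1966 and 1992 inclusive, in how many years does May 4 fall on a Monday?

4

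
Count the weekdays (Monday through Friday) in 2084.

260

January 1, 2084 is a Saturday.
The range spans 366 days (inclusive of both endpoints).
366 = 7 × 52 + 2, so there are 52 full weeks plus 2 extra days.
Each full week contributes 5 weekdays (Mon–Fri): 52 × 5 = 260.
The 2 extra days are Sat, Sun — none qualify.
Total: 260 + 0 = 260.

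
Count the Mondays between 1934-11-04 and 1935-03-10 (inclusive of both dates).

1934-11-04 is a Sunday.
The range spans 127 days (inclusive of both endpoints).
127 = 7 × 18 + 1, so there are 18 full weeks plus 1 extra day.
Each full week contributes one Monday: 18 so far.
The 1 extra day is Sun — none qualify.
Total: 18 + 0 = 18.

18 Mondays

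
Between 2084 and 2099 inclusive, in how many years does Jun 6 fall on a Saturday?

Day of week of June 6 in each year:
2084: Tue, 2085: Wed, 2086: Thu, 2087: Fri, 2088: Sun, 2089: Mon, 2090: Tue, 2091: Wed, 2092: Fri, 2093: Sat ✓, 2094: Sun, 2095: Mon, 2096: Wed, 2097: Thu, 2098: Fri, 2099: Sat ✓
Saturdays: 2093, 2099.

2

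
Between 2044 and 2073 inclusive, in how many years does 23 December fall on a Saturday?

5

Day of week of December 23 in each year:
2044: Fri, 2045: Sat ✓, 2046: Sun, 2047: Mon, 2048: Wed, 2049: Thu, 2050: Fri, 2051: Sat ✓, 2052: Mon, 2053: Tue, 2054: Wed, 2055: Thu, 2056: Sat ✓, 2057: Sun, 2058: Mon, 2059: Tue, 2060: Thu, 2061: Fri, 2062: Sat ✓, 2063: Sun, 2064: Tue, 2065: Wed, 2066: Thu, 2067: Fri, 2068: Sun, 2069: Mon, 2070: Tue, 2071: Wed, 2072: Fri, 2073: Sat ✓
Saturdays: 2045, 2051, 2056, 2062, 2073.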